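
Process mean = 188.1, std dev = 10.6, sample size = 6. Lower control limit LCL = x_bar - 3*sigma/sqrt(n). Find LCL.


LCL = 188.1 - 3 * 10.6 / sqrt(6)

175.12


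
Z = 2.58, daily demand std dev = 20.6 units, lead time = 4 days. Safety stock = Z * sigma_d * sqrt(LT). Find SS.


Formula: SS = z * sigma_d * sqrt(LT)
sqrt(LT) = sqrt(4) = 2.0
SS = 2.58 * 20.6 * 2.0
SS = 106.3 units

106.3 units


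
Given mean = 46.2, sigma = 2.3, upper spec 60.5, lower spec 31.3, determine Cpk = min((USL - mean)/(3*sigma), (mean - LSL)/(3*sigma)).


Cpu = (60.5 - 46.2) / (3 * 2.3) = 2.07
Cpl = (46.2 - 31.3) / (3 * 2.3) = 2.16
Cpk = min(2.07, 2.16) = 2.07

2.07


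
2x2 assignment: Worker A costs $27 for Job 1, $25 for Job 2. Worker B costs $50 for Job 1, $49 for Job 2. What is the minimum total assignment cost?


Option 1: A->1 + B->2 = $27 + $49 = $76
Option 2: A->2 + B->1 = $25 + $50 = $75
Min cost = min($76, $75) = $75

$75


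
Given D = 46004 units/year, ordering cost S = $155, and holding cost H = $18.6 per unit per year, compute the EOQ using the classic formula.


Formula: EOQ = sqrt(2 * D * S / H)
Numerator: 2 * 46004 * 155 = 14261240
2DS/H = 14261240 / 18.6 = 766733.3
EOQ = sqrt(766733.3) = 875.6 units

875.6 units


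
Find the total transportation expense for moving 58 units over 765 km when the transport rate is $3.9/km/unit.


TC = dist * cost * units = 765 * 3.9 * 58 = $173043.00

$173043.00


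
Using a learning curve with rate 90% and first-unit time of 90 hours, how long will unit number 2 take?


Formula: T_n = T_1 * (learning_rate)^(log2(n)) where learning_rate = rate/100
Doublings = log2(2) = 1
T_n = 90 * 0.9^1
T_n = 90 * 0.9 = 81.0 hours

81.0 hours


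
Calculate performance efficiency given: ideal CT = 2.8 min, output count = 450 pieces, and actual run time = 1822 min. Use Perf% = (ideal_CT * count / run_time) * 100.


Formula: Performance = (Ideal CT * Total Count) / Run Time * 100
Ideal output time = 2.8 * 450 = 1260.0 min
Performance = 1260.0 / 1822 * 100 = 69.2%

69.2%


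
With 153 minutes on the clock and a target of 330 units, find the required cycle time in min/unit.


Formula: CT = Available Time / Number of Units
CT = 153 min / 330 units
CT = 0.46 min/unit

0.46 min/unit


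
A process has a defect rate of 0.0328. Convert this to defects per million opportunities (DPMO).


DPMO = defect_rate * 1000000 = 0.0328 * 1000000

32800


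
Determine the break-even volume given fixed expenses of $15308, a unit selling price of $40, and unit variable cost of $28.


Formula: BEQ = Fixed Costs / (Price - Variable Cost)
Contribution margin = $40 - $28 = $12/unit
BEQ = ceil($15308 / $12/unit) = ceil(1275.67) = 1276 units

1276 units


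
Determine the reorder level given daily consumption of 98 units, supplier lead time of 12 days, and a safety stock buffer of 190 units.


Formula: ROP = (Daily Demand * Lead Time) + Safety Stock
Demand during lead time = 98 * 12 = 1176 units
ROP = 1176 + 190 = 1366 units

1366 units


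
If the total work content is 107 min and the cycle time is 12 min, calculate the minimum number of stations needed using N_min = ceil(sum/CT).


Formula: N_min = ceil(Sum of Task Times / Cycle Time)
N_min = ceil(107 min / 12 min) = ceil(8.9167)
N_min = 9 stations

9


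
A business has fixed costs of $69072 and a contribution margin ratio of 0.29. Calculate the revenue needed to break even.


Formula: BER = Fixed Costs / Contribution Margin Ratio
BER = $69072 / 0.29
BER = $238179.31 (to the nearest cent)

$238179.31


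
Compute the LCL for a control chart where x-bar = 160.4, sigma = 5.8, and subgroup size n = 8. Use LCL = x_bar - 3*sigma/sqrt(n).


LCL = 160.4 - 3 * 5.8 / sqrt(8)

154.25


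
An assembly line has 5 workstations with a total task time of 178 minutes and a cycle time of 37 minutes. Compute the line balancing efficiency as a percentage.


Formula: Efficiency = Sum of Task Times / (N_stations * CT) * 100
Total station capacity = 5 stations * 37 min = 185 min
Efficiency = 178 / 185 * 100 = 96.2%

96.2%


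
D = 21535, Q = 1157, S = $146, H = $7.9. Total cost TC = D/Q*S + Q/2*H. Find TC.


TC = 21535/1157 * 146 + 1157/2 * 7.9

$7287.62


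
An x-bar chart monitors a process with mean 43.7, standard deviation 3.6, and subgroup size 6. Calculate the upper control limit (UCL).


UCL = 43.7 + 3 * 3.6 / sqrt(6)

48.11


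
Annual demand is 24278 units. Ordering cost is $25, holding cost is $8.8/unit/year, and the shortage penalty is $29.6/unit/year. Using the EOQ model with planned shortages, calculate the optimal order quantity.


Formula: EOQ* = sqrt(2DS/H) * sqrt((H+P)/P)
Base EOQ = sqrt(2*24278*25/8.8) = 371.41 units
Correction = sqrt((8.8+29.6)/29.6) = 1.13899
EOQ* = 371.41 * 1.13899 = 423.0 units

423.0 units


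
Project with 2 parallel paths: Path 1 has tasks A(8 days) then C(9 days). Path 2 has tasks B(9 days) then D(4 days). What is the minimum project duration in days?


Path 1 = 8 + 9 = 17 days
Path 2 = 9 + 4 = 13 days
Duration = max(17, 13) = 17 days

17 days


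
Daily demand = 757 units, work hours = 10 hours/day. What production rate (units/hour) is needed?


Formula: Production Rate = Daily Demand / Available Hours
Rate = 757 units/day / 10 hours/day
Rate = 75.7 units/hour

75.7 units/hour


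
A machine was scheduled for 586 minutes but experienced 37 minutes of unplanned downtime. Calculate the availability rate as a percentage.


Formula: Availability = (Planned Time - Downtime) / Planned Time * 100
Uptime = 586 - 37 = 549 min
Availability = 549 / 586 * 100 = 93.7%

93.7%


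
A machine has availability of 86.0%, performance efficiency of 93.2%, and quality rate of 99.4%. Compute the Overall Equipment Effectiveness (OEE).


Formula: OEE = Availability * Performance * Quality / 10000
A * P = 86.0% * 93.2% / 100 = 80.15%
OEE = 80.15% * 99.4% / 100 = 79.7%

79.7%


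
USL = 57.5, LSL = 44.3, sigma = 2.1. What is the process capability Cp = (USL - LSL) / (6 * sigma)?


Cp = (57.5 - 44.3) / (6 * 2.1)

1.05


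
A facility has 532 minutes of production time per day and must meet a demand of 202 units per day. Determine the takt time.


Formula: Takt Time = Available Production Time / Customer Demand
Takt = 532 min/day / 202 units/day
Takt = 2.63 min/unit

2.63 min/unit


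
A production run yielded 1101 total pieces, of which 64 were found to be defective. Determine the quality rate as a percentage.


Formula: Quality Rate = Good Pieces / Total Pieces * 100
Good pieces = 1101 - 64 = 1037
QR = 1037 / 1101 * 100 = 94.2%

94.2%


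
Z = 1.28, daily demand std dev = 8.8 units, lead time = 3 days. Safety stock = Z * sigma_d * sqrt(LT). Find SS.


Formula: SS = z * sigma_d * sqrt(LT)
sqrt(LT) = sqrt(3) = 1.7321
SS = 1.28 * 8.8 * 1.7321
SS = 19.5 units

19.5 units


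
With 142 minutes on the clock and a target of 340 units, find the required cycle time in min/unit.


Formula: CT = Available Time / Number of Units
CT = 142 min / 340 units
CT = 0.42 min/unit

0.42 min/unit


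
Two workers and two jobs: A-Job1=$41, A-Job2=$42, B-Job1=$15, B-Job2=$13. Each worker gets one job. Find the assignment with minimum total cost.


Option 1: A->1 + B->2 = $41 + $13 = $54
Option 2: A->2 + B->1 = $42 + $15 = $57
Min cost = min($54, $57) = $54

$54


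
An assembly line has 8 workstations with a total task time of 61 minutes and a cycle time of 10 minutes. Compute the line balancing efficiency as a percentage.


Formula: Efficiency = Sum of Task Times / (N_stations * CT) * 100
Total station capacity = 8 stations * 10 min = 80 min
Efficiency = 61 / 80 * 100 = 76.3%

76.3%


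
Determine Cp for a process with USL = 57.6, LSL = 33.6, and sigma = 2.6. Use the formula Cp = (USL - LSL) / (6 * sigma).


Cp = (57.6 - 33.6) / (6 * 2.6)

1.54


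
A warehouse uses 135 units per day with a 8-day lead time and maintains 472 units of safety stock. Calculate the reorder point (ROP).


Formula: ROP = (Daily Demand * Lead Time) + Safety Stock
Demand during lead time = 135 * 8 = 1080 units
ROP = 1080 + 472 = 1552 units

1552 units


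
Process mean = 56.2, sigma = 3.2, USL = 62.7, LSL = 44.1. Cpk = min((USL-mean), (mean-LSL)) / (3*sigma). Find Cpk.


Cpu = (62.7 - 56.2) / (3 * 3.2) = 0.68
Cpl = (56.2 - 44.1) / (3 * 3.2) = 1.26
Cpk = min(0.68, 1.26) = 0.68

0.68


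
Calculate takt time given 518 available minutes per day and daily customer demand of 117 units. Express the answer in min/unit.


Formula: Takt Time = Available Production Time / Customer Demand
Takt = 518 min/day / 117 units/day
Takt = 4.43 min/unit

4.43 min/unit


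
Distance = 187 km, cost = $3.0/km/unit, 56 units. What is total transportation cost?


TC = dist * cost * units = 187 * 3.0 * 56 = $31416.00

$31416.00


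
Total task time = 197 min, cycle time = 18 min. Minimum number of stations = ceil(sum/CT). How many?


Formula: N_min = ceil(Sum of Task Times / Cycle Time)
N_min = ceil(197 min / 18 min) = ceil(10.9444)
N_min = 11 stations

11


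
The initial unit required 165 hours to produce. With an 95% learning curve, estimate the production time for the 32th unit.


Formula: T_n = T_1 * (learning_rate)^(log2(n)) where learning_rate = rate/100
Doublings = log2(32) = 5
T_n = 165 * 0.95^5
T_n = 165 * 0.7738 = 127.7 hours

127.7 hours


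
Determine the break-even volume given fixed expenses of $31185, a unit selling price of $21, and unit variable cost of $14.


Formula: BEQ = Fixed Costs / (Price - Variable Cost)
Contribution margin = $21 - $14 = $7/unit
BEQ = ceil($31185 / $7/unit) = ceil(4455.0) = 4455 units

4455 units


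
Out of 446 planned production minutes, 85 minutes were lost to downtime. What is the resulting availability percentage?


Formula: Availability = (Planned Time - Downtime) / Planned Time * 100
Uptime = 446 - 85 = 361 min
Availability = 361 / 446 * 100 = 80.9%

80.9%


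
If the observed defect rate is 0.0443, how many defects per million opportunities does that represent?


DPMO = defect_rate * 1000000 = 0.0443 * 1000000

44300


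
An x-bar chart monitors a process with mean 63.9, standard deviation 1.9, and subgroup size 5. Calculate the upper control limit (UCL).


UCL = 63.9 + 3 * 1.9 / sqrt(5)

66.45


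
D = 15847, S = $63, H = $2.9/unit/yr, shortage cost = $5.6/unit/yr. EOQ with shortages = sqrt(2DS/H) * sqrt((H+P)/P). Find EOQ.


Formula: EOQ* = sqrt(2DS/H) * sqrt((H+P)/P)
Base EOQ = sqrt(2*15847*63/2.9) = 829.77 units
Correction = sqrt((2.9+5.6)/5.6) = 1.23201
EOQ* = 829.77 * 1.23201 = 1022.3 units

1022.3 units


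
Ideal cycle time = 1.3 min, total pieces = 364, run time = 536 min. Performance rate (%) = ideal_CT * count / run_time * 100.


Formula: Performance = (Ideal CT * Total Count) / Run Time * 100
Ideal output time = 1.3 * 364 = 473.2 min
Performance = 473.2 / 536 * 100 = 88.3%

88.3%


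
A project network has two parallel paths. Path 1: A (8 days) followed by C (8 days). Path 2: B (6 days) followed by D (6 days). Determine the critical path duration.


Path 1 = 8 + 8 = 16 days
Path 2 = 6 + 6 = 12 days
Duration = max(16, 12) = 16 days

16 days


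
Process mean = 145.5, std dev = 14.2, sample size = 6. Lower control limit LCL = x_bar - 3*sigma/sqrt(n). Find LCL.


LCL = 145.5 - 3 * 14.2 / sqrt(6)

128.11


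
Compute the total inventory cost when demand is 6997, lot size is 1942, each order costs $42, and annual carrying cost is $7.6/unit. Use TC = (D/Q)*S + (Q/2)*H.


TC = 6997/1942 * 42 + 1942/2 * 7.6

$7530.93


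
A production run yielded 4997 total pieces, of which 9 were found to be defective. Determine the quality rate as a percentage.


Formula: Quality Rate = Good Pieces / Total Pieces * 100
Good pieces = 4997 - 9 = 4988
QR = 4988 / 4997 * 100 = 99.8%

99.8%


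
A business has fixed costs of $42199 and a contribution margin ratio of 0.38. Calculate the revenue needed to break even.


Formula: BER = Fixed Costs / Contribution Margin Ratio
BER = $42199 / 0.38
BER = $111050.00 (to the nearest cent)

$111050.00


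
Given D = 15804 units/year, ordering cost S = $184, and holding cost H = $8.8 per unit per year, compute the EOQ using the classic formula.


Formula: EOQ = sqrt(2 * D * S / H)
Numerator: 2 * 15804 * 184 = 5815872
2DS/H = 5815872 / 8.8 = 660894.5
EOQ = sqrt(660894.5) = 813.0 units

813.0 units


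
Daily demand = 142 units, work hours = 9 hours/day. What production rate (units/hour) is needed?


Formula: Production Rate = Daily Demand / Available Hours
Rate = 142 units/day / 9 hours/day
Rate = 15.8 units/hour

15.8 units/hour


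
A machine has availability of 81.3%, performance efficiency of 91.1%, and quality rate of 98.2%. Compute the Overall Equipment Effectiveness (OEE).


Formula: OEE = Availability * Performance * Quality / 10000
A * P = 81.3% * 91.1% / 100 = 74.06%
OEE = 74.06% * 98.2% / 100 = 72.7%

72.7%


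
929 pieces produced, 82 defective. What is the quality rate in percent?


Formula: Quality Rate = Good Pieces / Total Pieces * 100
Good pieces = 929 - 82 = 847
QR = 847 / 929 * 100 = 91.2%

91.2%


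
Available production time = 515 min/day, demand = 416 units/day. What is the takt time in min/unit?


Formula: Takt Time = Available Production Time / Customer Demand
Takt = 515 min/day / 416 units/day
Takt = 1.24 min/unit

1.24 min/unit


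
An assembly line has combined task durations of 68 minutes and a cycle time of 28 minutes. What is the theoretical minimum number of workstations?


Formula: N_min = ceil(Sum of Task Times / Cycle Time)
N_min = ceil(68 min / 28 min) = ceil(2.4286)
N_min = 3 stations

3


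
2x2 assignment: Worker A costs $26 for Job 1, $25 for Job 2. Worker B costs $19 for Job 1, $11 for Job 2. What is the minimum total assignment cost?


Option 1: A->1 + B->2 = $26 + $11 = $37
Option 2: A->2 + B->1 = $25 + $19 = $44
Min cost = min($37, $44) = $37

$37


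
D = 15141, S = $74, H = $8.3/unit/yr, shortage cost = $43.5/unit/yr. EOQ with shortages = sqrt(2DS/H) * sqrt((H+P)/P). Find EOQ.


Formula: EOQ* = sqrt(2DS/H) * sqrt((H+P)/P)
Base EOQ = sqrt(2*15141*74/8.3) = 519.6 units
Correction = sqrt((8.3+43.5)/43.5) = 1.09124
EOQ* = 519.6 * 1.09124 = 567.0 units

567.0 units


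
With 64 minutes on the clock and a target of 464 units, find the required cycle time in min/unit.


Formula: CT = Available Time / Number of Units
CT = 64 min / 464 units
CT = 0.14 min/unit

0.14 min/unit


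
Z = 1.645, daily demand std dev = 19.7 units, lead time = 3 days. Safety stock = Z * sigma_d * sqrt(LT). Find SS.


Formula: SS = z * sigma_d * sqrt(LT)
sqrt(LT) = sqrt(3) = 1.7321
SS = 1.645 * 19.7 * 1.7321
SS = 56.1 units

56.1 units


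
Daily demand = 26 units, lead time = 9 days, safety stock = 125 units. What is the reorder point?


Formula: ROP = (Daily Demand * Lead Time) + Safety Stock
Demand during lead time = 26 * 9 = 234 units
ROP = 234 + 125 = 359 units

359 units


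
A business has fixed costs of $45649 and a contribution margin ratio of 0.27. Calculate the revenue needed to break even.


Formula: BER = Fixed Costs / Contribution Margin Ratio
BER = $45649 / 0.27
BER = $169070.37 (to the nearest cent)

$169070.37


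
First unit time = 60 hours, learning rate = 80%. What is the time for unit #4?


Formula: T_n = T_1 * (learning_rate)^(log2(n)) where learning_rate = rate/100
Doublings = log2(4) = 2
T_n = 60 * 0.8^2
T_n = 60 * 0.64 = 38.4 hours

38.4 hours


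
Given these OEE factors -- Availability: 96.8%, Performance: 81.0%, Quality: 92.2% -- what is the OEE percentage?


Formula: OEE = Availability * Performance * Quality / 10000
A * P = 96.8% * 81.0% / 100 = 78.41%
OEE = 78.41% * 92.2% / 100 = 72.3%

72.3%


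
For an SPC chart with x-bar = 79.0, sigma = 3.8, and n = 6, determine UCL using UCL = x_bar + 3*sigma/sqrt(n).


UCL = 79.0 + 3 * 3.8 / sqrt(6)

83.65


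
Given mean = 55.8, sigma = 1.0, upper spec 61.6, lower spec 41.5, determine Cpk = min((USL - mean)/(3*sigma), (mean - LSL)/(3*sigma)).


Cpu = (61.6 - 55.8) / (3 * 1.0) = 1.93
Cpl = (55.8 - 41.5) / (3 * 1.0) = 4.77
Cpk = min(1.93, 4.77) = 1.93

1.93


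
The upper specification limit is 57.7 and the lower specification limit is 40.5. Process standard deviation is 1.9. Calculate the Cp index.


Cp = (57.7 - 40.5) / (6 * 1.9)

1.51


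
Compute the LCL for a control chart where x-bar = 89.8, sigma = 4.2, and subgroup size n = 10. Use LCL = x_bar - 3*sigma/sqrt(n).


LCL = 89.8 - 3 * 4.2 / sqrt(10)

85.82


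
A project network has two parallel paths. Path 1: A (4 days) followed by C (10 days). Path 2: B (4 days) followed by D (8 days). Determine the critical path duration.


Path 1 = 4 + 10 = 14 days
Path 2 = 4 + 8 = 12 days
Duration = max(14, 12) = 14 days

14 days


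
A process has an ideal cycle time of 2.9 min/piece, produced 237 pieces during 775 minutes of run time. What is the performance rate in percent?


Formula: Performance = (Ideal CT * Total Count) / Run Time * 100
Ideal output time = 2.9 * 237 = 687.3 min
Performance = 687.3 / 775 * 100 = 88.7%

88.7%


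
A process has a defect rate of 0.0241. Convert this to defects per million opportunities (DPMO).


DPMO = defect_rate * 1000000 = 0.0241 * 1000000

24100


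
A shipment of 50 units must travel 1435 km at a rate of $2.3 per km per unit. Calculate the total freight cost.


TC = dist * cost * units = 1435 * 2.3 * 50 = $165025.00

$165025.00


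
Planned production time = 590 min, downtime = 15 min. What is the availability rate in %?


Formula: Availability = (Planned Time - Downtime) / Planned Time * 100
Uptime = 590 - 15 = 575 min
Availability = 575 / 590 * 100 = 97.5%

97.5%


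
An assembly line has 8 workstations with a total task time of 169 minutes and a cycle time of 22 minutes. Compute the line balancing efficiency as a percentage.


Formula: Efficiency = Sum of Task Times / (N_stations * CT) * 100
Total station capacity = 8 stations * 22 min = 176 min
Efficiency = 169 / 176 * 100 = 96.0%

96.0%


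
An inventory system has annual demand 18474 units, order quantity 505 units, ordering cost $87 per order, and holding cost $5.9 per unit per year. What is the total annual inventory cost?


TC = 18474/505 * 87 + 505/2 * 5.9

$4672.40


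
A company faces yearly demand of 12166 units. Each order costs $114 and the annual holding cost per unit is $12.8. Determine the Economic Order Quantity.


Formula: EOQ = sqrt(2 * D * S / H)
Numerator: 2 * 12166 * 114 = 2773848
2DS/H = 2773848 / 12.8 = 216706.9
EOQ = sqrt(216706.9) = 465.5 units

465.5 units


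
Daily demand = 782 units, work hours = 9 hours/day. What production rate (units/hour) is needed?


Formula: Production Rate = Daily Demand / Available Hours
Rate = 782 units/day / 9 hours/day
Rate = 86.9 units/hour

86.9 units/hour


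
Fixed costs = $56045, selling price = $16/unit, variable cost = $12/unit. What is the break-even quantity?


Formula: BEQ = Fixed Costs / (Price - Variable Cost)
Contribution margin = $16 - $12 = $4/unit
BEQ = ceil($56045 / $4/unit) = ceil(14011.25) = 14012 units

14012 units


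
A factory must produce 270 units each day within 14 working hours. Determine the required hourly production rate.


Formula: Production Rate = Daily Demand / Available Hours
Rate = 270 units/day / 14 hours/day
Rate = 19.3 units/hour

19.3 units/hour


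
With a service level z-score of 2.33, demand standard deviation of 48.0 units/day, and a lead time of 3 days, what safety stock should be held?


Formula: SS = z * sigma_d * sqrt(LT)
sqrt(LT) = sqrt(3) = 1.7321
SS = 2.33 * 48.0 * 1.7321
SS = 193.7 units

193.7 units


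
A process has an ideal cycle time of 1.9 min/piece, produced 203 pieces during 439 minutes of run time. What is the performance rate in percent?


Formula: Performance = (Ideal CT * Total Count) / Run Time * 100
Ideal output time = 1.9 * 203 = 385.7 min
Performance = 385.7 / 439 * 100 = 87.9%

87.9%


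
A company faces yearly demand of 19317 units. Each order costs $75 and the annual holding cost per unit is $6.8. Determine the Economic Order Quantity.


Formula: EOQ = sqrt(2 * D * S / H)
Numerator: 2 * 19317 * 75 = 2897550
2DS/H = 2897550 / 6.8 = 426110.3
EOQ = sqrt(426110.3) = 652.8 units

652.8 units


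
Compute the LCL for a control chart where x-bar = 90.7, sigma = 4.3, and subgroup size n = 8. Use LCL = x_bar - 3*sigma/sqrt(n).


LCL = 90.7 - 3 * 4.3 / sqrt(8)

86.14


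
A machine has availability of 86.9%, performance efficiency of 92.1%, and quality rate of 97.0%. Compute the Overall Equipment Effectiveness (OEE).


Formula: OEE = Availability * Performance * Quality / 10000
A * P = 86.9% * 92.1% / 100 = 80.03%
OEE = 80.03% * 97.0% / 100 = 77.6%

77.6%


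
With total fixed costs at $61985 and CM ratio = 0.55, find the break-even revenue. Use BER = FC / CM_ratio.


Formula: BER = Fixed Costs / Contribution Margin Ratio
BER = $61985 / 0.55
BER = $112700.00 (to the nearest cent)

$112700.00


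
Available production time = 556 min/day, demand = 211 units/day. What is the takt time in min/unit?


Formula: Takt Time = Available Production Time / Customer Demand
Takt = 556 min/day / 211 units/day
Takt = 2.64 min/unit

2.64 min/unit


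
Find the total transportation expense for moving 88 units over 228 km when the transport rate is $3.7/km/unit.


TC = dist * cost * units = 228 * 3.7 * 88 = $74236.80

$74236.80


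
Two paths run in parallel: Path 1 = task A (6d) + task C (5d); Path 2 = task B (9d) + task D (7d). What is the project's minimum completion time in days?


Path 1 = 6 + 5 = 11 days
Path 2 = 9 + 7 = 16 days
Duration = max(11, 16) = 16 days

16 days


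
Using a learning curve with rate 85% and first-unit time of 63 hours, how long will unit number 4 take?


Formula: T_n = T_1 * (learning_rate)^(log2(n)) where learning_rate = rate/100
Doublings = log2(4) = 2
T_n = 63 * 0.85^2
T_n = 63 * 0.7225 = 45.5 hours

45.5 hours


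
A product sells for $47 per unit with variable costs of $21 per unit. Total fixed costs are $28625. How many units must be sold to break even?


Formula: BEQ = Fixed Costs / (Price - Variable Cost)
Contribution margin = $47 - $21 = $26/unit
BEQ = ceil($28625 / $26/unit) = ceil(1100.96) = 1101 units

1101 units


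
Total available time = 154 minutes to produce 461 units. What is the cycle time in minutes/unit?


Formula: CT = Available Time / Number of Units
CT = 154 min / 461 units
CT = 0.33 min/unit

0.33 min/unit


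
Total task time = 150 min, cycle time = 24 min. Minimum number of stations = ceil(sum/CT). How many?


Formula: N_min = ceil(Sum of Task Times / Cycle Time)
N_min = ceil(150 min / 24 min) = ceil(6.25)
N_min = 7 stations

7


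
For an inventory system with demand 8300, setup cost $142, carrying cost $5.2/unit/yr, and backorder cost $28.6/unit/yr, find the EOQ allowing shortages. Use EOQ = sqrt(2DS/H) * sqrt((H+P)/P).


Formula: EOQ* = sqrt(2DS/H) * sqrt((H+P)/P)
Base EOQ = sqrt(2*8300*142/5.2) = 673.28 units
Correction = sqrt((5.2+28.6)/28.6) = 1.08711
EOQ* = 673.28 * 1.08711 = 731.9 units

731.9 units


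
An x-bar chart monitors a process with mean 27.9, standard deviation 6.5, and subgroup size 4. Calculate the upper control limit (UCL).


UCL = 27.9 + 3 * 6.5 / sqrt(4)

37.65


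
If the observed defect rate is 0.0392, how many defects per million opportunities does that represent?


DPMO = defect_rate * 1000000 = 0.0392 * 1000000

39200


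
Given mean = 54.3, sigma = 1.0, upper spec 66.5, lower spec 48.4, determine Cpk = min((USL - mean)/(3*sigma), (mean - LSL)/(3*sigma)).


Cpu = (66.5 - 54.3) / (3 * 1.0) = 4.07
Cpl = (54.3 - 48.4) / (3 * 1.0) = 1.97
Cpk = min(4.07, 1.97) = 1.97

1.97


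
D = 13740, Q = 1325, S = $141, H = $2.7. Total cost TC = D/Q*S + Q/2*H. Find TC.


TC = 13740/1325 * 141 + 1325/2 * 2.7

$3250.89


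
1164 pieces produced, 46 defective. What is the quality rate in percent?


Formula: Quality Rate = Good Pieces / Total Pieces * 100
Good pieces = 1164 - 46 = 1118
QR = 1118 / 1164 * 100 = 96.0%

96.0%


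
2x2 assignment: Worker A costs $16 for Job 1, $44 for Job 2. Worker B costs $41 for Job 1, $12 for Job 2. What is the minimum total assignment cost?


Option 1: A->1 + B->2 = $16 + $12 = $28
Option 2: A->2 + B->1 = $44 + $41 = $85
Min cost = min($28, $85) = $28

$28


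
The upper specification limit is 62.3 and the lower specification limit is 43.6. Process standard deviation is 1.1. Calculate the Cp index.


Cp = (62.3 - 43.6) / (6 * 1.1)

2.83


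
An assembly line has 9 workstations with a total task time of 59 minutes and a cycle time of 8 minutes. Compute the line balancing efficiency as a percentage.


Formula: Efficiency = Sum of Task Times / (N_stations * CT) * 100
Total station capacity = 9 stations * 8 min = 72 min
Efficiency = 59 / 72 * 100 = 81.9%

81.9%


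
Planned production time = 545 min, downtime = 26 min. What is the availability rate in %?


Formula: Availability = (Planned Time - Downtime) / Planned Time * 100
Uptime = 545 - 26 = 519 min
Availability = 519 / 545 * 100 = 95.2%

95.2%


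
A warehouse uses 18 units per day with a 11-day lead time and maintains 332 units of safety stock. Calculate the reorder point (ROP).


Formula: ROP = (Daily Demand * Lead Time) + Safety Stock
Demand during lead time = 18 * 11 = 198 units
ROP = 198 + 332 = 530 units

530 units


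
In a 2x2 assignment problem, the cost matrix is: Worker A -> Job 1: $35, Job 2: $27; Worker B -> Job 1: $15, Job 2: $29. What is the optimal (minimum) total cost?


Option 1: A->1 + B->2 = $35 + $29 = $64
Option 2: A->2 + B->1 = $27 + $15 = $42
Min cost = min($64, $42) = $42

$42


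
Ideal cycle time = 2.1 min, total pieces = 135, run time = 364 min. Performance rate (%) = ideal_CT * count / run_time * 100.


Formula: Performance = (Ideal CT * Total Count) / Run Time * 100
Ideal output time = 2.1 * 135 = 283.5 min
Performance = 283.5 / 364 * 100 = 77.9%

77.9%


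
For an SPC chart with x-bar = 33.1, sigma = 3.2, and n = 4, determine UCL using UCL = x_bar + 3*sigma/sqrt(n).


UCL = 33.1 + 3 * 3.2 / sqrt(4)

37.9


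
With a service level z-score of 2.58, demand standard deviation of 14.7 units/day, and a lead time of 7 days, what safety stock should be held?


Formula: SS = z * sigma_d * sqrt(LT)
sqrt(LT) = sqrt(7) = 2.6458
SS = 2.58 * 14.7 * 2.6458
SS = 100.3 units

100.3 units


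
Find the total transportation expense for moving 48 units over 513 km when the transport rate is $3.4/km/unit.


TC = dist * cost * units = 513 * 3.4 * 48 = $83721.60

$83721.60


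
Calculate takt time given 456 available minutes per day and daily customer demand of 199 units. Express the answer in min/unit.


Formula: Takt Time = Available Production Time / Customer Demand
Takt = 456 min/day / 199 units/day
Takt = 2.29 min/unit

2.29 min/unit


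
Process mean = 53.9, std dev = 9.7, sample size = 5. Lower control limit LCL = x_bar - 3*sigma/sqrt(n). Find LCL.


LCL = 53.9 - 3 * 9.7 / sqrt(5)

40.89


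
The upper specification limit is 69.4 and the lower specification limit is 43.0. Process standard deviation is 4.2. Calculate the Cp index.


Cp = (69.4 - 43.0) / (6 * 4.2)

1.05


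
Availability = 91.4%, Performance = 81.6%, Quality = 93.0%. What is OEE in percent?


Formula: OEE = Availability * Performance * Quality / 10000
A * P = 91.4% * 81.6% / 100 = 74.58%
OEE = 74.58% * 93.0% / 100 = 69.4%

69.4%


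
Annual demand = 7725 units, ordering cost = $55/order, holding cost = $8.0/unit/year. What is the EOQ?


Formula: EOQ = sqrt(2 * D * S / H)
Numerator: 2 * 7725 * 55 = 849750
2DS/H = 849750 / 8.0 = 106218.8
EOQ = sqrt(106218.8) = 325.9 units

325.9 units


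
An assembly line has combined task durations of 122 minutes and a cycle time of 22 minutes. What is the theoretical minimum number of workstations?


Formula: N_min = ceil(Sum of Task Times / Cycle Time)
N_min = ceil(122 min / 22 min) = ceil(5.5455)
N_min = 6 stations

6


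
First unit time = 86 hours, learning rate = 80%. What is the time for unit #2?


Formula: T_n = T_1 * (learning_rate)^(log2(n)) where learning_rate = rate/100
Doublings = log2(2) = 1
T_n = 86 * 0.8^1
T_n = 86 * 0.8 = 68.8 hours

68.8 hours


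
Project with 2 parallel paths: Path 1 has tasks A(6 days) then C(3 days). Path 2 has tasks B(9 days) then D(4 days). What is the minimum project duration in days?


Path 1 = 6 + 3 = 9 days
Path 2 = 9 + 4 = 13 days
Duration = max(9, 13) = 13 days

13 days


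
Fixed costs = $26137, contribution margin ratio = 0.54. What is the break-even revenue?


Formula: BER = Fixed Costs / Contribution Margin Ratio
BER = $26137 / 0.54
BER = $48401.85 (to the nearest cent)

$48401.85


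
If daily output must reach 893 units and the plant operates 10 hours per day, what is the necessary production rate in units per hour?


Formula: Production Rate = Daily Demand / Available Hours
Rate = 893 units/day / 10 hours/day
Rate = 89.3 units/hour

89.3 units/hour


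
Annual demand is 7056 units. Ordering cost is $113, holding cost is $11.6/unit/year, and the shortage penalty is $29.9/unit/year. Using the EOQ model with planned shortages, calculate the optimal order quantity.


Formula: EOQ* = sqrt(2DS/H) * sqrt((H+P)/P)
Base EOQ = sqrt(2*7056*113/11.6) = 370.77 units
Correction = sqrt((11.6+29.9)/29.9) = 1.17812
EOQ* = 370.77 * 1.17812 = 436.8 units

436.8 units


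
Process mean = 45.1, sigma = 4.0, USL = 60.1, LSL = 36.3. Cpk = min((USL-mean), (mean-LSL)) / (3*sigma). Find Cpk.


Cpu = (60.1 - 45.1) / (3 * 4.0) = 1.25
Cpl = (45.1 - 36.3) / (3 * 4.0) = 0.73
Cpk = min(1.25, 0.73) = 0.73

0.73


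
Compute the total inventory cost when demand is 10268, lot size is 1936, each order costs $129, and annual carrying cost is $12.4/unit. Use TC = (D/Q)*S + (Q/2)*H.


TC = 10268/1936 * 129 + 1936/2 * 12.4

$12687.38


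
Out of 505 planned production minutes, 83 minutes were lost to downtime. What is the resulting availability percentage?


Formula: Availability = (Planned Time - Downtime) / Planned Time * 100
Uptime = 505 - 83 = 422 min
Availability = 422 / 505 * 100 = 83.6%

83.6%


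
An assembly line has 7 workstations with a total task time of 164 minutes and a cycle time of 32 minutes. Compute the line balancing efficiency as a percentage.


Formula: Efficiency = Sum of Task Times / (N_stations * CT) * 100
Total station capacity = 7 stations * 32 min = 224 min
Efficiency = 164 / 224 * 100 = 73.2%

73.2%


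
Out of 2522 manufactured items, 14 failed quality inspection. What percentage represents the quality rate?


Formula: Quality Rate = Good Pieces / Total Pieces * 100
Good pieces = 2522 - 14 = 2508
QR = 2508 / 2522 * 100 = 99.4%

99.4%


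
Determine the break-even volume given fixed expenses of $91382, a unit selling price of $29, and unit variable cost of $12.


Formula: BEQ = Fixed Costs / (Price - Variable Cost)
Contribution margin = $29 - $12 = $17/unit
BEQ = ceil($91382 / $17/unit) = ceil(5375.41) = 5376 units

5376 units


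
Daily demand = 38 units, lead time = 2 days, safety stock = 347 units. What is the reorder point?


Formula: ROP = (Daily Demand * Lead Time) + Safety Stock
Demand during lead time = 38 * 2 = 76 units
ROP = 76 + 347 = 423 units

423 units


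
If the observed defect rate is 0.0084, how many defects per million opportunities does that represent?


DPMO = defect_rate * 1000000 = 0.0084 * 1000000

8400


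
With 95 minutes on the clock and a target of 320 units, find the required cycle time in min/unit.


Formula: CT = Available Time / Number of Units
CT = 95 min / 320 units
CT = 0.3 min/unit

0.3 min/unit


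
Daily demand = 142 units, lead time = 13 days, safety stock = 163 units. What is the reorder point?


Formula: ROP = (Daily Demand * Lead Time) + Safety Stock
Demand during lead time = 142 * 13 = 1846 units
ROP = 1846 + 163 = 2009 units

2009 units


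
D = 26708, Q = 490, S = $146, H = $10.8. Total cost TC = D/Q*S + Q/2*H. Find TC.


TC = 26708/490 * 146 + 490/2 * 10.8

$10603.89


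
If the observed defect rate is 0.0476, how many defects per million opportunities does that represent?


DPMO = defect_rate * 1000000 = 0.0476 * 1000000

47600


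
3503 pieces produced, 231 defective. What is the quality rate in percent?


Formula: Quality Rate = Good Pieces / Total Pieces * 100
Good pieces = 3503 - 231 = 3272
QR = 3272 / 3503 * 100 = 93.4%

93.4%


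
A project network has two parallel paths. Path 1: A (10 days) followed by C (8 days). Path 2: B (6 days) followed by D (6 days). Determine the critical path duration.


Path 1 = 10 + 8 = 18 days
Path 2 = 6 + 6 = 12 days
Duration = max(18, 12) = 18 days

18 days


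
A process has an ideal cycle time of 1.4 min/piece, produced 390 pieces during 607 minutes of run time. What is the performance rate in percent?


Formula: Performance = (Ideal CT * Total Count) / Run Time * 100
Ideal output time = 1.4 * 390 = 546.0 min
Performance = 546.0 / 607 * 100 = 90.0%

90.0%


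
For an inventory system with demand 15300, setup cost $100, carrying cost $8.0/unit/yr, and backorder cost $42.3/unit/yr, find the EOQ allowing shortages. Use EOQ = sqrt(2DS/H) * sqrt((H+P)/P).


Formula: EOQ* = sqrt(2DS/H) * sqrt((H+P)/P)
Base EOQ = sqrt(2*15300*100/8.0) = 618.47 units
Correction = sqrt((8.0+42.3)/42.3) = 1.09047
EOQ* = 618.47 * 1.09047 = 674.4 units

674.4 units


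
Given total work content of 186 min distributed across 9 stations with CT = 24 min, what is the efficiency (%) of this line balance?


Formula: Efficiency = Sum of Task Times / (N_stations * CT) * 100
Total station capacity = 9 stations * 24 min = 216 min
Efficiency = 186 / 216 * 100 = 86.1%

86.1%


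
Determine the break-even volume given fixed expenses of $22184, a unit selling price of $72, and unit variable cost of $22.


Formula: BEQ = Fixed Costs / (Price - Variable Cost)
Contribution margin = $72 - $22 = $50/unit
BEQ = ceil($22184 / $50/unit) = ceil(443.68) = 444 units

444 units


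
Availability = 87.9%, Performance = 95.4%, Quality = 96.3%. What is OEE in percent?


Formula: OEE = Availability * Performance * Quality / 10000
A * P = 87.9% * 95.4% / 100 = 83.86%
OEE = 83.86% * 96.3% / 100 = 80.8%

80.8%


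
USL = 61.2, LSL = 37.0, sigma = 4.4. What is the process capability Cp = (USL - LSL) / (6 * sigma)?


Cp = (61.2 - 37.0) / (6 * 4.4)

0.92


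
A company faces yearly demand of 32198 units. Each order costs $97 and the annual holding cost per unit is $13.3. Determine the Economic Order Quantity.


Formula: EOQ = sqrt(2 * D * S / H)
Numerator: 2 * 32198 * 97 = 6246412
2DS/H = 6246412 / 13.3 = 469655.0
EOQ = sqrt(469655.0) = 685.3 units

685.3 units


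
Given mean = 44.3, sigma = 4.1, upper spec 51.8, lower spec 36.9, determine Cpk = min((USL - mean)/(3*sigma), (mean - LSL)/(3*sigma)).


Cpu = (51.8 - 44.3) / (3 * 4.1) = 0.61
Cpl = (44.3 - 36.9) / (3 * 4.1) = 0.6
Cpk = min(0.61, 0.6) = 0.6

0.6


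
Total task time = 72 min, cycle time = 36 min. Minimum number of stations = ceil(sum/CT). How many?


Formula: N_min = ceil(Sum of Task Times / Cycle Time)
N_min = ceil(72 min / 36 min) = ceil(2.0)
N_min = 2 stations

2


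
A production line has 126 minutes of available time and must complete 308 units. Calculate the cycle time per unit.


Formula: CT = Available Time / Number of Units
CT = 126 min / 308 units
CT = 0.41 min/unit

0.41 min/unit


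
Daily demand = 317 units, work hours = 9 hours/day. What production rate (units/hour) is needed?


Formula: Production Rate = Daily Demand / Available Hours
Rate = 317 units/day / 9 hours/day
Rate = 35.2 units/hour

35.2 units/hour


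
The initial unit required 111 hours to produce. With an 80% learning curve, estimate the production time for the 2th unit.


Formula: T_n = T_1 * (learning_rate)^(log2(n)) where learning_rate = rate/100
Doublings = log2(2) = 1
T_n = 111 * 0.8^1
T_n = 111 * 0.8 = 88.8 hours

88.8 hours


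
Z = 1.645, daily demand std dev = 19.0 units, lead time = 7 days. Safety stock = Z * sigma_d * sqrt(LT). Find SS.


Formula: SS = z * sigma_d * sqrt(LT)
sqrt(LT) = sqrt(7) = 2.6458
SS = 1.645 * 19.0 * 2.6458
SS = 82.7 units

82.7 units


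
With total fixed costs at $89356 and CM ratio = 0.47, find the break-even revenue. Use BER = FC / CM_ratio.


Formula: BER = Fixed Costs / Contribution Margin Ratio
BER = $89356 / 0.47
BER = $190119.15 (to the nearest cent)

$190119.15


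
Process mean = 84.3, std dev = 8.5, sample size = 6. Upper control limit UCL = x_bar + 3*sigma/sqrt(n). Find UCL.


UCL = 84.3 + 3 * 8.5 / sqrt(6)

94.71


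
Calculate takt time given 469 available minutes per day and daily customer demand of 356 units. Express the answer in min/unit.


Formula: Takt Time = Available Production Time / Customer Demand
Takt = 469 min/day / 356 units/day
Takt = 1.32 min/unit

1.32 min/unit


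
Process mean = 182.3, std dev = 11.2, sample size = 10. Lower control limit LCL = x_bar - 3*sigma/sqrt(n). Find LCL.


LCL = 182.3 - 3 * 11.2 / sqrt(10)

171.67


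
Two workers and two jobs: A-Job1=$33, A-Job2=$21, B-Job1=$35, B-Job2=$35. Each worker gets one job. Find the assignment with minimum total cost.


Option 1: A->1 + B->2 = $33 + $35 = $68
Option 2: A->2 + B->1 = $21 + $35 = $56
Min cost = min($68, $56) = $56

$56


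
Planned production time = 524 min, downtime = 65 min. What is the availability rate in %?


Formula: Availability = (Planned Time - Downtime) / Planned Time * 100
Uptime = 524 - 65 = 459 min
Availability = 459 / 524 * 100 = 87.6%

87.6%


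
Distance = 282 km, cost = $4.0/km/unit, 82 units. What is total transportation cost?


TC = dist * cost * units = 282 * 4.0 * 82 = $92496.00

$92496.00


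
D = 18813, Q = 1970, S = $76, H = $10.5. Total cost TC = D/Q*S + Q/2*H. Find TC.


TC = 18813/1970 * 76 + 1970/2 * 10.5

$11068.28


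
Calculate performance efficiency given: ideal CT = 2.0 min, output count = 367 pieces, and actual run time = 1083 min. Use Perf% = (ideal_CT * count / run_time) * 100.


Formula: Performance = (Ideal CT * Total Count) / Run Time * 100
Ideal output time = 2.0 * 367 = 734.0 min
Performance = 734.0 / 1083 * 100 = 67.8%

67.8%


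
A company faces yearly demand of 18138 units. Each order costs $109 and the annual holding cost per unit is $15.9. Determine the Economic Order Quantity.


Formula: EOQ = sqrt(2 * D * S / H)
Numerator: 2 * 18138 * 109 = 3954084
2DS/H = 3954084 / 15.9 = 248684.5
EOQ = sqrt(248684.5) = 498.7 units

498.7 units


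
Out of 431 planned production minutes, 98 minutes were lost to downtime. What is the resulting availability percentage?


Formula: Availability = (Planned Time - Downtime) / Planned Time * 100
Uptime = 431 - 98 = 333 min
Availability = 333 / 431 * 100 = 77.3%

77.3%


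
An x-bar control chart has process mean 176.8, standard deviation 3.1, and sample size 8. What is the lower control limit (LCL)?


LCL = 176.8 - 3 * 3.1 / sqrt(8)

173.51


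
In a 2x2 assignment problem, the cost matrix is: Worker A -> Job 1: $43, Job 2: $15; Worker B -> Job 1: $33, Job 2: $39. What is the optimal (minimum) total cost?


Option 1: A->1 + B->2 = $43 + $39 = $82
Option 2: A->2 + B->1 = $15 + $33 = $48
Min cost = min($82, $48) = $48

$48


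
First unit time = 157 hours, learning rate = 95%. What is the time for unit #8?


Formula: T_n = T_1 * (learning_rate)^(log2(n)) where learning_rate = rate/100
Doublings = log2(8) = 3
T_n = 157 * 0.95^3
T_n = 157 * 0.8574 = 134.6 hours

134.6 hours
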